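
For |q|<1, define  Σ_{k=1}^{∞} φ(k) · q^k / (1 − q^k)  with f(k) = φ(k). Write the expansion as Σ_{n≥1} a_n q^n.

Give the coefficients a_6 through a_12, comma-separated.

n=6: 6·1 3·2 2·3 1·6  φ→[2+2+1+1]=6
n=7: 7·1 1·7  φ→[6+1]=7
[q^8] φ(1)=1,φ(2)=1,φ(4)=2,φ(8)=4 ⇒ 8
q^9  k|9↦φ(k): 9:6 3:2 1:1  a_9=9
n=10: 10·1 5·2 2·5 1·10  φ→[4+4+1+1]=10
d|11:{11,1}  Σφ=10+1=11
q^12  k|12↦φ(k): 1:1 2:1 3:2 4:2 6:2 12:4  a_12=12

6, 7, 8, 9, 10, 11, 12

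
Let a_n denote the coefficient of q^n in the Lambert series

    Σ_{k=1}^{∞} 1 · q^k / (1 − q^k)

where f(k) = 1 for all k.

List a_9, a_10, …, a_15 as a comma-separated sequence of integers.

3, 4, 2, 6, 2, 4, 4

n=9: 9·1 3·3 1·9  f→[1+1+1]=3
[q^10] f(1)=1,f(2)=1,f(5)=1,f(10)=1 ⇒ 4
d|11:{11,1}  Σf=1+1=2
q^12  k|12↦f(k): 1:1 2:1 3:1 4:1 6:1 12:1  a_12=6
d|13:{1,13}  Σf=1+1=2
d|14:{1,2,7,14}  Σf=1+1+1+1=4
q^15  k|15↦f(k): 15:1 5:1 3:1 1:1  a_15=4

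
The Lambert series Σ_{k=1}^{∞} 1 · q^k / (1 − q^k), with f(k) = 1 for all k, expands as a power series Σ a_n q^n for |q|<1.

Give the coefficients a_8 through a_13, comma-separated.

[q^8] f(1)=1,f(2)=1,f(4)=1,f(8)=1 ⇒ 4
[q^9] f(9)=1,f(3)=1,f(1)=1 ⇒ 3
q^10  k|10↦f(k): 1:1 2:1 5:1 10:1  a_10=4
[q^11] f(11)=1,f(1)=1 ⇒ 2
q^12  k|12↦f(k): 12:1 6:1 4:1 3:1 2:1 1:1  a_12=6
q^13  k|13↦f(k): 1:1 13:1  a_13=2

4, 3, 4, 2, 6, 2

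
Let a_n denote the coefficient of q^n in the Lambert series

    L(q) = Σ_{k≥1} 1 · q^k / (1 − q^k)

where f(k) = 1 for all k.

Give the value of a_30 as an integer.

d|30:{30,15,10,6,5,3,2,1}  Σf=1+1+1+1+1+1+1+1=8

a_30 = 8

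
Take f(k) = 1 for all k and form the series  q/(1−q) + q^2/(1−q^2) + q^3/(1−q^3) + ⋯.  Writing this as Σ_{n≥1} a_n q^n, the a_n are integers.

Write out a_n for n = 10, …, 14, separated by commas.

4, 2, 6, 2, 4

n=10: 10·1 5·2 2·5 1·10  f→[1+1+1+1]=4
n=11: 1·11 11·1  f→[1+1]=2
d|12:{1,2,3,4,6,12}  Σf=1+1+1+1+1+1=6
d|13:{13,1}  Σf=1+1=2
[q^14] f(14)=1,f(7)=1,f(2)=1,f(1)=1 ⇒ 4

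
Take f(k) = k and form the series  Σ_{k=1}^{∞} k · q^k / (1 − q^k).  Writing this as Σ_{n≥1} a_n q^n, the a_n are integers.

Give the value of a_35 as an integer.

a_35 = 48

q^35  k|35↦f(k): 35:35 7:7 5:5 1:1  a_35=48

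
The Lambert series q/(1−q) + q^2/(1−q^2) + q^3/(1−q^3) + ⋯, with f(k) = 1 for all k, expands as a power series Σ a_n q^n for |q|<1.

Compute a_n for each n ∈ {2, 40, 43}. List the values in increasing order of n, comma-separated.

2, 8, 2

n=2: 2·1 1·2  f→[1+1]=2
q^40  k|40↦f(k): 1:1 2:1 4:1 5:1 8:1 10:1 20:1 40:1  a_40=8
n=43: 1·43 43·1  f→[1+1]=2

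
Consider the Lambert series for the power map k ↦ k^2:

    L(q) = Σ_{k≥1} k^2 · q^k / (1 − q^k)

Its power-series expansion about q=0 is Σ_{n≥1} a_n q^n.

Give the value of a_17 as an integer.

a_17 = 290

d|17:{17,1}  Σf=289+1=290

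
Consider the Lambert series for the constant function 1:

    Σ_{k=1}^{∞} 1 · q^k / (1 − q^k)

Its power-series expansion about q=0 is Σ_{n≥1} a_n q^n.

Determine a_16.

d|16:{1,2,4,8,16}  Σf=1+1+1+1+1=5

a_16 = 5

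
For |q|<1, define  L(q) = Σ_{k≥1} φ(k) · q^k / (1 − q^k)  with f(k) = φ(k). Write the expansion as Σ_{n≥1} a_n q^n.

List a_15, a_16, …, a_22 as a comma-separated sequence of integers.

n=15: 15·1 5·3 3·5 1·15  φ→[8+4+2+1]=15
n=16: 1·16 2·8 4·4 8·2 16·1  φ→[1+1+2+4+8]=16
d|17:{1,17}  Σφ=1+16=17
q^18  k|18↦φ(k): 18:6 9:6 6:2 3:2 2:1 1:1  a_18=18
[q^19] φ(19)=18,φ(1)=1 ⇒ 19
q^20  k|20↦φ(k): 1:1 2:1 4:2 5:4 10:4 20:8  a_20=20
n=21: 21·1 7·3 3·7 1·21  φ→[12+6+2+1]=21
q^22  k|22↦φ(k): 1:1 2:1 11:10 22:10  a_22=22

15, 16, 17, 18, 19, 20, 21, 22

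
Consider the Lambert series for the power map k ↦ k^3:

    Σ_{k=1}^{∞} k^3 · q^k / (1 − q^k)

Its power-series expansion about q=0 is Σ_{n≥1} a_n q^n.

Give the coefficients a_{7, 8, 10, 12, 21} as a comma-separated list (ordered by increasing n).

q^7  k|7↦f(k): 7:343 1:1  a_7=344
q^8  k|8↦f(k): 1:1 2:8 4:64 8:512  a_8=585
[q^10] f(10)=1000,f(5)=125,f(2)=8,f(1)=1 ⇒ 1134
n=12: 12·1 6·2 4·3 3·4 2·6 1·12  f→[1728+216+64+27+8+1]=2044
n=21: 1·21 3·7 7·3 21·1  f→[1+27+343+9261]=9632

344, 585, 1134, 2044, 9632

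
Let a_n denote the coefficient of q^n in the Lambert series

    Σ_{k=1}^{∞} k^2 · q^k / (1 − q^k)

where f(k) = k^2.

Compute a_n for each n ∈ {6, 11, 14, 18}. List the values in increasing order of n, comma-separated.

50, 122, 250, 455

[q^6] f(1)=1,f(2)=4,f(3)=9,f(6)=36 ⇒ 50
n=11: 1·11 11·1  f→[1+121]=122
[q^14] f(1)=1,f(2)=4,f(7)=49,f(14)=196 ⇒ 250
n=18: 18·1 9·2 6·3 3·6 2·9 1·18  f→[324+81+36+9+4+1]=455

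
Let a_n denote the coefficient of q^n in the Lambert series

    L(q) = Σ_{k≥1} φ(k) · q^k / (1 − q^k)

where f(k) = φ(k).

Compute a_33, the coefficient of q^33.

n=33: 33·1 11·3 3·11 1·33  φ→[20+10+2+1]=33

a_33 = 33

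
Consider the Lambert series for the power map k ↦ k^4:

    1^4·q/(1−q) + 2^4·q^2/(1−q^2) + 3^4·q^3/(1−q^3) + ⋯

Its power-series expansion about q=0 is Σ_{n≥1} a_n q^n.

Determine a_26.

a_26 = 485554

n=26: 1·26 2·13 13·2 26·1  f→[1+16+28561+456976]=485554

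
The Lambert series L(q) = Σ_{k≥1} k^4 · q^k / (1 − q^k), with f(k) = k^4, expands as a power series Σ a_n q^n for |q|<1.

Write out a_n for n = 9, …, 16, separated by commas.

6643, 10642, 14642, 22386, 28562, 40834, 51332, 69905

n=9: 1·9 3·3 9·1  f→[1+81+6561]=6643
n=10: 1·10 2·5 5·2 10·1  f→[1+16+625+10000]=10642
q^11  k|11↦f(k): 1:1 11:14641  a_11=14642
n=12: 1·12 2·6 3·4 4·3 6·2 12·1  f→[1+16+81+256+1296+20736]=22386
n=13: 1·13 13·1  f→[1+28561]=28562
q^14  k|14↦f(k): 1:1 2:16 7:2401 14:38416  a_14=40834
[q^15] f(15)=50625,f(5)=625,f(3)=81,f(1)=1 ⇒ 51332
[q^16] f(1)=1,f(2)=16,f(4)=256,f(8)=4096,f(16)=65536 ⇒ 69905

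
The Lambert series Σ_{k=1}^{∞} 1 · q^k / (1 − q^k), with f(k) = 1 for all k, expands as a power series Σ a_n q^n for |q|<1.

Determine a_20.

n=20: 20·1 10·2 5·4 4·5 2·10 1·20  f→[1+1+1+1+1+1]=6

a_20 = 6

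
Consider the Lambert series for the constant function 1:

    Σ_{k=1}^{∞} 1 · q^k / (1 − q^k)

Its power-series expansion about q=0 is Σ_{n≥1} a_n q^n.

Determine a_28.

[q^28] f(1)=1,f(2)=1,f(4)=1,f(7)=1,f(14)=1,f(28)=1 ⇒ 6

a_28 = 6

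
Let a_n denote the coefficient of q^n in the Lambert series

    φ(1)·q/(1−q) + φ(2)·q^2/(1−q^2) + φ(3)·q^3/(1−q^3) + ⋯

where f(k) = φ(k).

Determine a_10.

d|10:{10,5,2,1}  Σφ=4+4+1+1=10

a_10 = 10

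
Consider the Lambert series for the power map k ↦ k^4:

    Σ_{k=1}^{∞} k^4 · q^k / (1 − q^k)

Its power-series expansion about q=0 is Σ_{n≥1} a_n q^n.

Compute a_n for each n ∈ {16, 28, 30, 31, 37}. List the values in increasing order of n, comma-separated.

69905, 655746, 872644, 923522, 1874162

n=16: 16·1 8·2 4·4 2·8 1·16  f→[65536+4096+256+16+1]=69905
n=28: 28·1 14·2 7·4 4·7 2·14 1·28  f→[614656+38416+2401+256+16+1]=655746
[q^30] f(1)=1,f(2)=16,f(3)=81,f(5)=625,f(6)=1296,f(10)=10000,f(15)=50625,f(30)=810000 ⇒ 872644
[q^31] f(31)=923521,f(1)=1 ⇒ 923522
[q^37] f(37)=1874161,f(1)=1 ⇒ 1874162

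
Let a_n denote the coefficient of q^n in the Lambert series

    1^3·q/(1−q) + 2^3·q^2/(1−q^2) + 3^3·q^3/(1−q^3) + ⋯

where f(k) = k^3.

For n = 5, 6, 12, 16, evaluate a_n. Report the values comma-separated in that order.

126, 252, 2044, 4681

[q^5] f(5)=125,f(1)=1 ⇒ 126
q^6  k|6↦f(k): 1:1 2:8 3:27 6:216  a_6=252
q^12  k|12↦f(k): 12:1728 6:216 4:64 3:27 2:8 1:1  a_12=2044
[q^16] f(1)=1,f(2)=8,f(4)=64,f(8)=512,f(16)=4096 ⇒ 4681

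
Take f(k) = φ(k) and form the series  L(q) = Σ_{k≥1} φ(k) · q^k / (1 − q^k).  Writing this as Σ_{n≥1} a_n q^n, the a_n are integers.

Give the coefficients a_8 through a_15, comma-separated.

[q^8] φ(8)=4,φ(4)=2,φ(2)=1,φ(1)=1 ⇒ 8
[q^9] φ(1)=1,φ(3)=2,φ(9)=6 ⇒ 9
d|10:{1,2,5,10}  Σφ=1+1+4+4=10
[q^11] φ(11)=10,φ(1)=1 ⇒ 11
d|12:{12,6,4,3,2,1}  Σφ=4+2+2+2+1+1=12
[q^13] φ(13)=12,φ(1)=1 ⇒ 13
[q^14] φ(1)=1,φ(2)=1,φ(7)=6,φ(14)=6 ⇒ 14
[q^15] φ(15)=8,φ(5)=4,φ(3)=2,φ(1)=1 ⇒ 15

8, 9, 10, 11, 12, 13, 14, 15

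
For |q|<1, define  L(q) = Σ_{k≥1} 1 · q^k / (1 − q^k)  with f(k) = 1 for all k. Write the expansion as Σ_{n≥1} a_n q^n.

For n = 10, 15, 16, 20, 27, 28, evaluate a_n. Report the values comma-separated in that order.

d|10:{10,5,2,1}  Σf=1+1+1+1=4
n=15: 1·15 3·5 5·3 15·1  f→[1+1+1+1]=4
q^16  k|16↦f(k): 16:1 8:1 4:1 2:1 1:1  a_16=5
d|20:{20,10,5,4,2,1}  Σf=1+1+1+1+1+1=6
d|27:{1,3,9,27}  Σf=1+1+1+1=4
q^28  k|28↦f(k): 1:1 2:1 4:1 7:1 14:1 28:1  a_28=6

4, 4, 5, 6, 4, 6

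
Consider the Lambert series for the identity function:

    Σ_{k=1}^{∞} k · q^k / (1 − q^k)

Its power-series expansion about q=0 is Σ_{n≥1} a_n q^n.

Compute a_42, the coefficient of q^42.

d|42:{1,2,3,6,7,14,21,42}  Σf=1+2+3+6+7+14+21+42=96

a_42 = 96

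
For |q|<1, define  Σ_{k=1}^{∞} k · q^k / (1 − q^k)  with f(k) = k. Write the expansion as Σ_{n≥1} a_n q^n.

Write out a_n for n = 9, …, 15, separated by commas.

d|9:{9,3,1}  Σf=9+3+1=13
q^10  k|10↦f(k): 10:10 5:5 2:2 1:1  a_10=18
[q^11] f(1)=1,f(11)=11 ⇒ 12
n=12: 1·12 2·6 3·4 4·3 6·2 12·1  f→[1+2+3+4+6+12]=28
q^13  k|13↦f(k): 13:13 1:1  a_13=14
d|14:{14,7,2,1}  Σf=14+7+2+1=24
[q^15] f(1)=1,f(3)=3,f(5)=5,f(15)=15 ⇒ 24

13, 18, 12, 28, 14, 24, 24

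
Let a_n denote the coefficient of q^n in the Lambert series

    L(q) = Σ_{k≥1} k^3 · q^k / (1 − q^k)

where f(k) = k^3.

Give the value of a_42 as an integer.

a_42 = 86688

[q^42] f(42)=74088,f(21)=9261,f(14)=2744,f(7)=343,f(6)=216,f(3)=27,f(2)=8,f(1)=1 ⇒ 86688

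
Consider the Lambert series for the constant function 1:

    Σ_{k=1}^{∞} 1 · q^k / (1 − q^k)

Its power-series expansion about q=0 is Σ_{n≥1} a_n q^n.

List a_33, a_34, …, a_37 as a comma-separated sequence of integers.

[q^33] f(1)=1,f(3)=1,f(11)=1,f(33)=1 ⇒ 4
q^34  k|34↦f(k): 1:1 2:1 17:1 34:1  a_34=4
d|35:{1,5,7,35}  Σf=1+1+1+1=4
q^36  k|36↦f(k): 1:1 2:1 3:1 4:1 6:1 9:1 12:1 18:1 36:1  a_36=9
q^37  k|37↦f(k): 1:1 37:1  a_37=2

4, 4, 4, 9, 2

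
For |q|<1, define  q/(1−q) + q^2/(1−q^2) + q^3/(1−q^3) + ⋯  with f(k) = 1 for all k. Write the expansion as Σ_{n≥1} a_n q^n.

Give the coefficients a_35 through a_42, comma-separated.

q^35  k|35↦f(k): 35:1 7:1 5:1 1:1  a_35=4
q^36  k|36↦f(k): 1:1 2:1 3:1 4:1 6:1 9:1 12:1 18:1 36:1  a_36=9
n=37: 1·37 37·1  f→[1+1]=2
q^38  k|38↦f(k): 1:1 2:1 19:1 38:1  a_38=4
q^39  k|39↦f(k): 1:1 3:1 13:1 39:1  a_39=4
[q^40] f(40)=1,f(20)=1,f(10)=1,f(8)=1,f(5)=1,f(4)=1,f(2)=1,f(1)=1 ⇒ 8
[q^41] f(1)=1,f(41)=1 ⇒ 2
[q^42] f(42)=1,f(21)=1,f(14)=1,f(7)=1,f(6)=1,f(3)=1,f(2)=1,f(1)=1 ⇒ 8

4, 9, 2, 4, 4, 8, 2, 8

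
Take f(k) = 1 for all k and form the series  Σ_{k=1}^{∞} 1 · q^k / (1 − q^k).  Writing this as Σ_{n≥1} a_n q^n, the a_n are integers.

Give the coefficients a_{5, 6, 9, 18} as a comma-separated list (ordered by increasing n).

n=5: 1·5 5·1  f→[1+1]=2
[q^6] f(1)=1,f(2)=1,f(3)=1,f(6)=1 ⇒ 4
[q^9] f(1)=1,f(3)=1,f(9)=1 ⇒ 3
n=18: 18·1 9·2 6·3 3·6 2·9 1·18  f→[1+1+1+1+1+1]=6

2, 4, 3, 6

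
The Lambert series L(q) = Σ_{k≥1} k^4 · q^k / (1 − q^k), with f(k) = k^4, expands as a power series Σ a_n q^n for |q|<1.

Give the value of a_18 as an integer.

a_18 = 112931

[q^18] f(1)=1,f(2)=16,f(3)=81,f(6)=1296,f(9)=6561,f(18)=104976 ⇒ 112931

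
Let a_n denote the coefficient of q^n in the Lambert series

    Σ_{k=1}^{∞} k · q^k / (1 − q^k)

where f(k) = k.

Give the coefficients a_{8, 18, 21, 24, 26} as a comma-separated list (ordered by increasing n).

n=8: 1·8 2·4 4·2 8·1  f→[1+2+4+8]=15
n=18: 1·18 2·9 3·6 6·3 9·2 18·1  f→[1+2+3+6+9+18]=39
q^21  k|21↦f(k): 21:21 7:7 3:3 1:1  a_21=32
n=24: 1·24 2·12 3·8 4·6 6·4 8·3 12·2 24·1  f→[1+2+3+4+6+8+12+24]=60
n=26: 26·1 13·2 2·13 1·26  f→[26+13+2+1]=42

15, 39, 32, 60, 42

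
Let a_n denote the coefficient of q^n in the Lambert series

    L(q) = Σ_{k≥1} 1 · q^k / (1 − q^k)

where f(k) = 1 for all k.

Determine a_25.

a_25 = 3

d|25:{1,5,25}  Σf=1+1+1=3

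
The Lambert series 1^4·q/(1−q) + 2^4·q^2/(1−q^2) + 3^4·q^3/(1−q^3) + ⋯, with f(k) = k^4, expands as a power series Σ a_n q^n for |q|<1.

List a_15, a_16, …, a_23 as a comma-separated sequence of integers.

q^15  k|15↦f(k): 15:50625 5:625 3:81 1:1  a_15=51332
[q^16] f(16)=65536,f(8)=4096,f(4)=256,f(2)=16,f(1)=1 ⇒ 69905
n=17: 17·1 1·17  f→[83521+1]=83522
[q^18] f(1)=1,f(2)=16,f(3)=81,f(6)=1296,f(9)=6561,f(18)=104976 ⇒ 112931
[q^19] f(1)=1,f(19)=130321 ⇒ 130322
d|20:{20,10,5,4,2,1}  Σf=160000+10000+625+256+16+1=170898
q^21  k|21↦f(k): 21:194481 7:2401 3:81 1:1  a_21=196964
[q^22] f(1)=1,f(2)=16,f(11)=14641,f(22)=234256 ⇒ 248914
q^23  k|23↦f(k): 1:1 23:279841  a_23=279842

51332, 69905, 83522, 112931, 130322, 170898, 196964, 248914, 279842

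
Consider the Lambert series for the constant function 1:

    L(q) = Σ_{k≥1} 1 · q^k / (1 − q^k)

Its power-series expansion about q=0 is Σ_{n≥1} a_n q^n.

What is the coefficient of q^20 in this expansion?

a_20 = 6

[q^20] f(1)=1,f(2)=1,f(4)=1,f(5)=1,f(10)=1,f(20)=1 ⇒ 6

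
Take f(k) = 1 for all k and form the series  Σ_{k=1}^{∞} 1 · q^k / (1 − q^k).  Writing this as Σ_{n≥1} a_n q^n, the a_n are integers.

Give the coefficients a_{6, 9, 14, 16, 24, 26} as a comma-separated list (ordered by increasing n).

4, 3, 4, 5, 8, 4

q^6  k|6↦f(k): 6:1 3:1 2:1 1:1  a_6=4
n=9: 1·9 3·3 9·1  f→[1+1+1]=3
[q^14] f(1)=1,f(2)=1,f(7)=1,f(14)=1 ⇒ 4
q^16  k|16↦f(k): 1:1 2:1 4:1 8:1 16:1  a_16=5
n=24: 24·1 12·2 8·3 6·4 4·6 3·8 2·12 1·24  f→[1+1+1+1+1+1+1+1]=8
n=26: 26·1 13·2 2·13 1·26  f→[1+1+1+1]=4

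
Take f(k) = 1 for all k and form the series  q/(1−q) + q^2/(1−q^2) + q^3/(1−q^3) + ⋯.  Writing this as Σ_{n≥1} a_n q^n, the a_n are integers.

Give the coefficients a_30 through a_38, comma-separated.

q^30  k|30↦f(k): 30:1 15:1 10:1 6:1 5:1 3:1 2:1 1:1  a_30=8
[q^31] f(1)=1,f(31)=1 ⇒ 2
n=32: 32·1 16·2 8·4 4·8 2·16 1·32  f→[1+1+1+1+1+1]=6
n=33: 33·1 11·3 3·11 1·33  f→[1+1+1+1]=4
q^34  k|34↦f(k): 34:1 17:1 2:1 1:1  a_34=4
d|35:{35,7,5,1}  Σf=1+1+1+1=4
[q^36] f(1)=1,f(2)=1,f(3)=1,f(4)=1,f(6)=1,f(9)=1,f(12)=1,f(18)=1,f(36)=1 ⇒ 9
d|37:{1,37}  Σf=1+1=2
d|38:{38,19,2,1}  Σf=1+1+1+1=4

8, 2, 6, 4, 4, 4, 9, 2, 4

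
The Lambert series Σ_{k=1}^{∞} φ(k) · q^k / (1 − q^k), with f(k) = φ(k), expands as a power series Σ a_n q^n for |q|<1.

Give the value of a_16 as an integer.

q^16  k|16↦φ(k): 1:1 2:1 4:2 8:4 16:8  a_16=16

a_16 = 16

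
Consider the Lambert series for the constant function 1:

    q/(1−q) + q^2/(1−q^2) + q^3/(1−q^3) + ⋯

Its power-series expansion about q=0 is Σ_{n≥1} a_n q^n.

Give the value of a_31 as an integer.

a_31 = 2

q^31  k|31↦f(k): 31:1 1:1  a_31=2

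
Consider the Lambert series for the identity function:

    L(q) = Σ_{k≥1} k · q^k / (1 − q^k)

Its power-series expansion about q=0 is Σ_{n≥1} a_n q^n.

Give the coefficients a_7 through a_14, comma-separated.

q^7  k|7↦f(k): 7:7 1:1  a_7=8
q^8  k|8↦f(k): 1:1 2:2 4:4 8:8  a_8=15
d|9:{1,3,9}  Σf=1+3+9=13
[q^10] f(10)=10,f(5)=5,f(2)=2,f(1)=1 ⇒ 18
d|11:{1,11}  Σf=1+11=12
q^12  k|12↦f(k): 1:1 2:2 3:3 4:4 6:6 12:12  a_12=28
[q^13] f(13)=13,f(1)=1 ⇒ 14
d|14:{1,2,7,14}  Σf=1+2+7+14=24

8, 15, 13, 18, 12, 28, 14, 24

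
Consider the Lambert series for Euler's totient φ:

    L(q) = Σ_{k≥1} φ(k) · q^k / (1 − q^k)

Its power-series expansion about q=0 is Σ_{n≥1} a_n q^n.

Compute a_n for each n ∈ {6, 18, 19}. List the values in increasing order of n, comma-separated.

n=6: 1·6 2·3 3·2 6·1  φ→[1+1+2+2]=6
d|18:{1,2,3,6,9,18}  Σφ=1+1+2+2+6+6=18
[q^19] φ(1)=1,φ(19)=18 ⇒ 19

6, 18, 19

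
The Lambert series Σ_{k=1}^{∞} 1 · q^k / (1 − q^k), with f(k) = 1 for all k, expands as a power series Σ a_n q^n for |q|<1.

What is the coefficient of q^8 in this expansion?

q^8  k|8↦f(k): 1:1 2:1 4:1 8:1  a_8=4

a_8 = 4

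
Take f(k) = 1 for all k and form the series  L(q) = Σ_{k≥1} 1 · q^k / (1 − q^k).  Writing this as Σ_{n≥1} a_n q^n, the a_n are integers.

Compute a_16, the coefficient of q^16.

a_16 = 5

[q^16] f(16)=1,f(8)=1,f(4)=1,f(2)=1,f(1)=1 ⇒ 5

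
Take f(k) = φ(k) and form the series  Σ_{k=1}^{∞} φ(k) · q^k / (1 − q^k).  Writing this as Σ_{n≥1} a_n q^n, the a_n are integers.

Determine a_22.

d|22:{1,2,11,22}  Σφ=1+1+10+10=22

a_22 = 22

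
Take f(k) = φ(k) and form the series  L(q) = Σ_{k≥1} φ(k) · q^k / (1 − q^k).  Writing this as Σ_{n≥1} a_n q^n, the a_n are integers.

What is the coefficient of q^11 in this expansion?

[q^11] φ(11)=10,φ(1)=1 ⇒ 11

a_11 = 11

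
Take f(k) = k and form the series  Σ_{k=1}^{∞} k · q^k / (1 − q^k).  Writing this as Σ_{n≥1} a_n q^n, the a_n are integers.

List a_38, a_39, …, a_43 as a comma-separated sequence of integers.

[q^38] f(38)=38,f(19)=19,f(2)=2,f(1)=1 ⇒ 60
n=39: 39·1 13·3 3·13 1·39  f→[39+13+3+1]=56
[q^40] f(40)=40,f(20)=20,f(10)=10,f(8)=8,f(5)=5,f(4)=4,f(2)=2,f(1)=1 ⇒ 90
[q^41] f(41)=41,f(1)=1 ⇒ 42
[q^42] f(1)=1,f(2)=2,f(3)=3,f(6)=6,f(7)=7,f(14)=14,f(21)=21,f(42)=42 ⇒ 96
d|43:{43,1}  Σf=43+1=44

60, 56, 90, 42, 96, 44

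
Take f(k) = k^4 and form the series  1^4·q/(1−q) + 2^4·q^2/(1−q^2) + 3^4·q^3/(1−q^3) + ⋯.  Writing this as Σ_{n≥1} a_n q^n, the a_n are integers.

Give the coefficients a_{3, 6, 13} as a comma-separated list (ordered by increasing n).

n=3: 3·1 1·3  f→[81+1]=82
d|6:{6,3,2,1}  Σf=1296+81+16+1=1394
d|13:{13,1}  Σf=28561+1=28562

82, 1394, 28562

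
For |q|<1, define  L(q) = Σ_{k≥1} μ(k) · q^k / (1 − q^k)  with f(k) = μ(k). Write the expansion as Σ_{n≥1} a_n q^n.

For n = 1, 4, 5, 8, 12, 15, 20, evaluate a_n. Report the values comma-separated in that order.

1, 0, 0, 0, 0, 0, 0

q^1  k|1↦μ(k): 1:1  a_1=1
d|4:{1,2,4}  Σμ=1+(-1)+0=0
q^5  k|5↦μ(k): 1:1 5:-1  a_5=0
[q^8] μ(1)=1,μ(2)=-1,μ(4)=0,μ(8)=0 ⇒ 0
q^12  k|12↦μ(k): 12:0 6:1 4:0 3:-1 2:-1 1:1  a_12=0
d|15:{15,5,3,1}  Σμ=1+(-1)+(-1)+1=0
d|20:{20,10,5,4,2,1}  Σμ=0+1+(-1)+0+(-1)+1=0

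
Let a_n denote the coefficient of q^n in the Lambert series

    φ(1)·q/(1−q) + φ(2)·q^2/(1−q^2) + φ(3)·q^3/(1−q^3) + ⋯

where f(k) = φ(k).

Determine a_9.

n=9: 1·9 3·3 9·1  φ→[1+2+6]=9

a_9 = 9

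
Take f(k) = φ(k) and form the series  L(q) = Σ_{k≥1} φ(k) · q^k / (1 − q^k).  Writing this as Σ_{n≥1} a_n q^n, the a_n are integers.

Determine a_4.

[q^4] φ(4)=2,φ(2)=1,φ(1)=1 ⇒ 4

a_4 = 4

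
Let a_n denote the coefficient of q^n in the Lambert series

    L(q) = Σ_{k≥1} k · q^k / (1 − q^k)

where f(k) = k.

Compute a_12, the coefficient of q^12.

q^12  k|12↦f(k): 1:1 2:2 3:3 4:4 6:6 12:12  a_12=28

a_12 = 28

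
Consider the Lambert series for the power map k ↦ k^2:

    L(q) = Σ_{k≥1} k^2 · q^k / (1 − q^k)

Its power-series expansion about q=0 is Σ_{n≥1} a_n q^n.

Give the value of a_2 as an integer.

[q^2] f(2)=4,f(1)=1 ⇒ 5

a_2 = 5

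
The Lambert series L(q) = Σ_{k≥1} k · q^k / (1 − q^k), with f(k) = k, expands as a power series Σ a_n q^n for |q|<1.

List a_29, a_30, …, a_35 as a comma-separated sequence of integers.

d|29:{29,1}  Σf=29+1=30
[q^30] f(30)=30,f(15)=15,f(10)=10,f(6)=6,f(5)=5,f(3)=3,f(2)=2,f(1)=1 ⇒ 72
[q^31] f(1)=1,f(31)=31 ⇒ 32
q^32  k|32↦f(k): 32:32 16:16 8:8 4:4 2:2 1:1  a_32=63
[q^33] f(33)=33,f(11)=11,f(3)=3,f(1)=1 ⇒ 48
n=34: 34·1 17·2 2·17 1·34  f→[34+17+2+1]=54
[q^35] f(35)=35,f(7)=7,f(5)=5,f(1)=1 ⇒ 48

30, 72, 32, 63, 48, 54, 48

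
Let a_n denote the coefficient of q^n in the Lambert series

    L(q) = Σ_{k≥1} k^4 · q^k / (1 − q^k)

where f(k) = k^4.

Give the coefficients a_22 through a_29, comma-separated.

248914, 279842, 358258, 391251, 485554, 538084, 655746, 707282

n=22: 22·1 11·2 2·11 1·22  f→[234256+14641+16+1]=248914
q^23  k|23↦f(k): 23:279841 1:1  a_23=279842
[q^24] f(24)=331776,f(12)=20736,f(8)=4096,f(6)=1296,f(4)=256,f(3)=81,f(2)=16,f(1)=1 ⇒ 358258
n=25: 25·1 5·5 1·25  f→[390625+625+1]=391251
q^26  k|26↦f(k): 26:456976 13:28561 2:16 1:1  a_26=485554
q^27  k|27↦f(k): 27:531441 9:6561 3:81 1:1  a_27=538084
n=28: 28·1 14·2 7·4 4·7 2·14 1·28  f→[614656+38416+2401+256+16+1]=655746
n=29: 1·29 29·1  f→[1+707281]=707282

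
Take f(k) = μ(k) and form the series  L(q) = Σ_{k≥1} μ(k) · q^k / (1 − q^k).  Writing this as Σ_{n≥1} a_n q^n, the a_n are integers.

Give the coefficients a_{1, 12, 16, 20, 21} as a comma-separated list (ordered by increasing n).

1, 0, 0, 0, 0

n=1: 1·1  μ→[1]=1
d|12:{1,2,3,4,6,12}  Σμ=1+(-1)+(-1)+0+1+0=0
[q^16] μ(16)=0,μ(8)=0,μ(4)=0,μ(2)=-1,μ(1)=1 ⇒ 0
q^20  k|20↦μ(k): 1:1 2:-1 4:0 5:-1 10:1 20:0  a_20=0
q^21  k|21↦μ(k): 21:1 7:-1 3:-1 1:1  a_21=0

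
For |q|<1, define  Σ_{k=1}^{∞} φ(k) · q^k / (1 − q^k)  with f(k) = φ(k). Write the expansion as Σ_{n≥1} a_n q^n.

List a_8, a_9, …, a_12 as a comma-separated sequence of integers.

n=8: 8·1 4·2 2·4 1·8  φ→[4+2+1+1]=8
[q^9] φ(9)=6,φ(3)=2,φ(1)=1 ⇒ 9
[q^10] φ(1)=1,φ(2)=1,φ(5)=4,φ(10)=4 ⇒ 10
[q^11] φ(11)=10,φ(1)=1 ⇒ 11
n=12: 12·1 6·2 4·3 3·4 2·6 1·12  φ→[4+2+2+2+1+1]=12

8, 9, 10, 11, 12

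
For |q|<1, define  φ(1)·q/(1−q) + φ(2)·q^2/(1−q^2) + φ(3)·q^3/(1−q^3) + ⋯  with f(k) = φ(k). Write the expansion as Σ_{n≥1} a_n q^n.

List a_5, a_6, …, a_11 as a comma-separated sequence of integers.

n=5: 1·5 5·1  φ→[1+4]=5
q^6  k|6↦φ(k): 6:2 3:2 2:1 1:1  a_6=6
q^7  k|7↦φ(k): 7:6 1:1  a_7=7
q^8  k|8↦φ(k): 1:1 2:1 4:2 8:4  a_8=8
d|9:{9,3,1}  Σφ=6+2+1=9
q^10  k|10↦φ(k): 10:4 5:4 2:1 1:1  a_10=10
q^11  k|11↦φ(k): 1:1 11:10  a_11=11

5, 6, 7, 8, 9, 10, 11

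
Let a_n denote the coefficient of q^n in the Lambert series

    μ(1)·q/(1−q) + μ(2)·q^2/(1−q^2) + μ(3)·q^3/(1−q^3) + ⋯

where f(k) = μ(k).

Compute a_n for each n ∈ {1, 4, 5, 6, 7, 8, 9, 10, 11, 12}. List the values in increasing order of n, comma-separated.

1, 0, 0, 0, 0, 0, 0, 0, 0, 0

d|1:{1}  Σμ=1=1
q^4  k|4↦μ(k): 1:1 2:-1 4:0  a_4=0
d|5:{5,1}  Σμ=(-1)+1=0
q^6  k|6↦μ(k): 6:1 3:-1 2:-1 1:1  a_6=0
[q^7] μ(1)=1,μ(7)=-1 ⇒ 0
d|8:{1,2,4,8}  Σμ=1+(-1)+0+0=0
d|9:{9,3,1}  Σμ=0+(-1)+1=0
q^10  k|10↦μ(k): 10:1 5:-1 2:-1 1:1  a_10=0
q^11  k|11↦μ(k): 11:-1 1:1  a_11=0
n=12: 12·1 6·2 4·3 3·4 2·6 1·12  μ→[0+1+0+(-1)+(-1)+1]=0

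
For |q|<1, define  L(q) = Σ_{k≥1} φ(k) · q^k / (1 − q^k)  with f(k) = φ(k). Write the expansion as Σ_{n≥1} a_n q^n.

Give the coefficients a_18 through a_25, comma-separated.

d|18:{18,9,6,3,2,1}  Σφ=6+6+2+2+1+1=18
d|19:{1,19}  Σφ=1+18=19
n=20: 20·1 10·2 5·4 4·5 2·10 1·20  φ→[8+4+4+2+1+1]=20
n=21: 1·21 3·7 7·3 21·1  φ→[1+2+6+12]=21
[q^22] φ(1)=1,φ(2)=1,φ(11)=10,φ(22)=10 ⇒ 22
q^23  k|23↦φ(k): 23:22 1:1  a_23=23
q^24  k|24↦φ(k): 1:1 2:1 3:2 4:2 6:2 8:4 12:4 24:8  a_24=24
n=25: 25·1 5·5 1·25  φ→[20+4+1]=25

18, 19, 20, 21, 22, 23, 24, 25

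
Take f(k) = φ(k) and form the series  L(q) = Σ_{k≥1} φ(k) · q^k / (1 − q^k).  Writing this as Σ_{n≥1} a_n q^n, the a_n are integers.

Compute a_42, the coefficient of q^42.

[q^42] φ(1)=1,φ(2)=1,φ(3)=2,φ(6)=2,φ(7)=6,φ(14)=6,φ(21)=12,φ(42)=12 ⇒ 42

a_42 = 42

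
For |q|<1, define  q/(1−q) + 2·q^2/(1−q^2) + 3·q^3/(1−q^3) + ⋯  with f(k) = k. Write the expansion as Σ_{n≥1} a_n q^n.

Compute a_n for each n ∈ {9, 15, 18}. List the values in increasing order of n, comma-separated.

13, 24, 39

n=9: 1·9 3·3 9·1  f→[1+3+9]=13
n=15: 15·1 5·3 3·5 1·15  f→[15+5+3+1]=24
d|18:{1,2,3,6,9,18}  Σf=1+2+3+6+9+18=39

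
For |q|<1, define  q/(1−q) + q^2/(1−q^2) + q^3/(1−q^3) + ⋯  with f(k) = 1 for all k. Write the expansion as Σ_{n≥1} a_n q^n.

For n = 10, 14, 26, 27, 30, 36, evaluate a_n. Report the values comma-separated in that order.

4, 4, 4, 4, 8, 9

n=10: 10·1 5·2 2·5 1·10  f→[1+1+1+1]=4
q^14  k|14↦f(k): 1:1 2:1 7:1 14:1  a_14=4
[q^26] f(1)=1,f(2)=1,f(13)=1,f(26)=1 ⇒ 4
n=27: 1·27 3·9 9·3 27·1  f→[1+1+1+1]=4
[q^30] f(1)=1,f(2)=1,f(3)=1,f(5)=1,f(6)=1,f(10)=1,f(15)=1,f(30)=1 ⇒ 8
[q^36] f(36)=1,f(18)=1,f(12)=1,f(9)=1,f(6)=1,f(4)=1,f(3)=1,f(2)=1,f(1)=1 ⇒ 9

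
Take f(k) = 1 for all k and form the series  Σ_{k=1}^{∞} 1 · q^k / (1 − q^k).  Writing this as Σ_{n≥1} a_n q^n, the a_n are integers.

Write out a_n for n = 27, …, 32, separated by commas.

[q^27] f(27)=1,f(9)=1,f(3)=1,f(1)=1 ⇒ 4
q^28  k|28↦f(k): 1:1 2:1 4:1 7:1 14:1 28:1  a_28=6
[q^29] f(29)=1,f(1)=1 ⇒ 2
d|30:{1,2,3,5,6,10,15,30}  Σf=1+1+1+1+1+1+1+1=8
q^31  k|31↦f(k): 1:1 31:1  a_31=2
d|32:{1,2,4,8,16,32}  Σf=1+1+1+1+1+1=6

4, 6, 2, 8, 2, 6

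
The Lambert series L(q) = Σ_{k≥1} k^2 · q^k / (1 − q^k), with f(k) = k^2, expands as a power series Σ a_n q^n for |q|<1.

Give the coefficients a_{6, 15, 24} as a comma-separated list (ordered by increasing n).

50, 260, 850

d|6:{6,3,2,1}  Σf=36+9+4+1=50
n=15: 15·1 5·3 3·5 1·15  f→[225+25+9+1]=260
n=24: 1·24 2·12 3·8 4·6 6·4 8·3 12·2 24·1  f→[1+4+9+16+36+64+144+576]=850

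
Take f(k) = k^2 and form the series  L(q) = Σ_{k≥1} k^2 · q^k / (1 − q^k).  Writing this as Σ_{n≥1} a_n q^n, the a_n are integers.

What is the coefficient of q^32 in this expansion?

n=32: 32·1 16·2 8·4 4·8 2·16 1·32  f→[1024+256+64+16+4+1]=1365

a_32 = 1365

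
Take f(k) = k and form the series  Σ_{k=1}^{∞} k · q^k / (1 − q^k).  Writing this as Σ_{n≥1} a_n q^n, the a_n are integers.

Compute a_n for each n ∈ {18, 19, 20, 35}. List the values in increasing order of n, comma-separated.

n=18: 18·1 9·2 6·3 3·6 2·9 1·18  f→[18+9+6+3+2+1]=39
q^19  k|19↦f(k): 1:1 19:19  a_19=20
d|20:{20,10,5,4,2,1}  Σf=20+10+5+4+2+1=42
q^35  k|35↦f(k): 1:1 5:5 7:7 35:35  a_35=48

39, 20, 42, 48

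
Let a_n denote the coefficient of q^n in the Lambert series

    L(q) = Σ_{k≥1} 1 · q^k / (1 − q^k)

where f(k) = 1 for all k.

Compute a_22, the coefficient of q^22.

a_22 = 4

d|22:{1,2,11,22}  Σf=1+1+1+1=4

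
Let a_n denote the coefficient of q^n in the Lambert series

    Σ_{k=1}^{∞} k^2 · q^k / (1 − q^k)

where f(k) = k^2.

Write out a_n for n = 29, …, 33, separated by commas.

q^29  k|29↦f(k): 29:841 1:1  a_29=842
[q^30] f(30)=900,f(15)=225,f(10)=100,f(6)=36,f(5)=25,f(3)=9,f(2)=4,f(1)=1 ⇒ 1300
[q^31] f(31)=961,f(1)=1 ⇒ 962
d|32:{1,2,4,8,16,32}  Σf=1+4+16+64+256+1024=1365
d|33:{33,11,3,1}  Σf=1089+121+9+1=1220

842, 1300, 962, 1365, 1220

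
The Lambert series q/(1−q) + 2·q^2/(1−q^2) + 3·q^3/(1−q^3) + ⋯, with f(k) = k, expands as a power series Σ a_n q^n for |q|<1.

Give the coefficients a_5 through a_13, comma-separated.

n=5: 1·5 5·1  f→[1+5]=6
q^6  k|6↦f(k): 1:1 2:2 3:3 6:6  a_6=12
n=7: 1·7 7·1  f→[1+7]=8
d|8:{1,2,4,8}  Σf=1+2+4+8=15
q^9  k|9↦f(k): 9:9 3:3 1:1  a_9=13
[q^10] f(1)=1,f(2)=2,f(5)=5,f(10)=10 ⇒ 18
[q^11] f(1)=1,f(11)=11 ⇒ 12
d|12:{1,2,3,4,6,12}  Σf=1+2+3+4+6+12=28
[q^13] f(13)=13,f(1)=1 ⇒ 14

6, 12, 8, 15, 13, 18, 12, 28, 14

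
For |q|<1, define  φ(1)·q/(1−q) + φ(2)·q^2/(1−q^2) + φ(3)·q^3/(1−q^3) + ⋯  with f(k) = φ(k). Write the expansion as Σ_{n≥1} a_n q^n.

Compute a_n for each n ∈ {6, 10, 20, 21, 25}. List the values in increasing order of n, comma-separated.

q^6  k|6↦φ(k): 6:2 3:2 2:1 1:1  a_6=6
n=10: 1·10 2·5 5·2 10·1  φ→[1+1+4+4]=10
[q^20] φ(20)=8,φ(10)=4,φ(5)=4,φ(4)=2,φ(2)=1,φ(1)=1 ⇒ 20
d|21:{21,7,3,1}  Σφ=12+6+2+1=21
d|25:{1,5,25}  Σφ=1+4+20=25

6, 10, 20, 21, 25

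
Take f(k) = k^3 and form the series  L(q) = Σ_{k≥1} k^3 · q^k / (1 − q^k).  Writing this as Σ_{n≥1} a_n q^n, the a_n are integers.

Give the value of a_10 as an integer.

a_10 = 1134

n=10: 1·10 2·5 5·2 10·1  f→[1+8+125+1000]=1134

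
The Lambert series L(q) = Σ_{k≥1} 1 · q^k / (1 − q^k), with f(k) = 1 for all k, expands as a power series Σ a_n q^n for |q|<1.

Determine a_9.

a_9 = 3

d|9:{9,3,1}  Σf=1+1+1=3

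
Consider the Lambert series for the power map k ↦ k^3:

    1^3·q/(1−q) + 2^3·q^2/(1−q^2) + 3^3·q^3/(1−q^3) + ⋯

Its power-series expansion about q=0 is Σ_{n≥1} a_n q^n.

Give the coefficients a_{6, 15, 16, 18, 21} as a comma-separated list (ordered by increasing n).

q^6  k|6↦f(k): 1:1 2:8 3:27 6:216  a_6=252
d|15:{15,5,3,1}  Σf=3375+125+27+1=3528
d|16:{16,8,4,2,1}  Σf=4096+512+64+8+1=4681
d|18:{1,2,3,6,9,18}  Σf=1+8+27+216+729+5832=6813
[q^21] f(1)=1,f(3)=27,f(7)=343,f(21)=9261 ⇒ 9632

252, 3528, 4681, 6813, 9632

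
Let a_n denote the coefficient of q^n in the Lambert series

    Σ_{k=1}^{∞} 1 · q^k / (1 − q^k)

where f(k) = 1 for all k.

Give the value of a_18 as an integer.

[q^18] f(18)=1,f(9)=1,f(6)=1,f(3)=1,f(2)=1,f(1)=1 ⇒ 6

a_18 = 6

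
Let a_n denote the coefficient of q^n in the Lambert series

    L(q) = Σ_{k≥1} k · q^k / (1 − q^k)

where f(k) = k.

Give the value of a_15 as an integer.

n=15: 1·15 3·5 5·3 15·1  f→[1+3+5+15]=24

a_15 = 24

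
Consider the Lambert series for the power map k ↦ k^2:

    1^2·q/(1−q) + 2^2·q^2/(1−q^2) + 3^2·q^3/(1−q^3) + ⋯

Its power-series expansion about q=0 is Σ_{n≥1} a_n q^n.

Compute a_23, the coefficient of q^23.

n=23: 1·23 23·1  f→[1+529]=530

a_23 = 530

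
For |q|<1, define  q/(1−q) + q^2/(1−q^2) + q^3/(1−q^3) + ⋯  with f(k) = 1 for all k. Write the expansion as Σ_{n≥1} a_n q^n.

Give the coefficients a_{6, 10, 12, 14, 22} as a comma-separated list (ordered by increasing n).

n=6: 6·1 3·2 2·3 1·6  f→[1+1+1+1]=4
[q^10] f(10)=1,f(5)=1,f(2)=1,f(1)=1 ⇒ 4
q^12  k|12↦f(k): 12:1 6:1 4:1 3:1 2:1 1:1  a_12=6
q^14  k|14↦f(k): 14:1 7:1 2:1 1:1  a_14=4
q^22  k|22↦f(k): 1:1 2:1 11:1 22:1  a_22=4

4, 4, 6, 4, 4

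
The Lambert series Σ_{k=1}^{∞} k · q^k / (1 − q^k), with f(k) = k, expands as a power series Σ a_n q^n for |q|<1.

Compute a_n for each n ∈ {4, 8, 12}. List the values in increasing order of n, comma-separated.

7, 15, 28

n=4: 4·1 2·2 1·4  f→[4+2+1]=7
[q^8] f(8)=8,f(4)=4,f(2)=2,f(1)=1 ⇒ 15
[q^12] f(12)=12,f(6)=6,f(4)=4,f(3)=3,f(2)=2,f(1)=1 ⇒ 28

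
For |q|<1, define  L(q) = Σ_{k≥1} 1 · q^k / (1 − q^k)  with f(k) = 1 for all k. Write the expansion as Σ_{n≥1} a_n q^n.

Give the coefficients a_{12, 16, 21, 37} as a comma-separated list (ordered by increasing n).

6, 5, 4, 2

q^12  k|12↦f(k): 1:1 2:1 3:1 4:1 6:1 12:1  a_12=6
[q^16] f(16)=1,f(8)=1,f(4)=1,f(2)=1,f(1)=1 ⇒ 5
q^21  k|21↦f(k): 1:1 3:1 7:1 21:1  a_21=4
n=37: 37·1 1·37  f→[1+1]=2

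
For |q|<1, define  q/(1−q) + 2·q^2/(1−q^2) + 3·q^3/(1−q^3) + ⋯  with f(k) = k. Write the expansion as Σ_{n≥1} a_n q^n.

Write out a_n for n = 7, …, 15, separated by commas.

n=7: 1·7 7·1  f→[1+7]=8
[q^8] f(8)=8,f(4)=4,f(2)=2,f(1)=1 ⇒ 15
[q^9] f(9)=9,f(3)=3,f(1)=1 ⇒ 13
[q^10] f(10)=10,f(5)=5,f(2)=2,f(1)=1 ⇒ 18
n=11: 1·11 11·1  f→[1+11]=12
n=12: 12·1 6·2 4·3 3·4 2·6 1·12  f→[12+6+4+3+2+1]=28
n=13: 1·13 13·1  f→[1+13]=14
[q^14] f(14)=14,f(7)=7,f(2)=2,f(1)=1 ⇒ 24
n=15: 15·1 5·3 3·5 1·15  f→[15+5+3+1]=24

8, 15, 13, 18, 12, 28, 14, 24, 24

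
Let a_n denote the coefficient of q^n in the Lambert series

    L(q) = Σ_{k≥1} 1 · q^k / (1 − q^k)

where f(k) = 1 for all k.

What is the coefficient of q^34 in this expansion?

a_34 = 4

q^34  k|34↦f(k): 1:1 2:1 17:1 34:1  a_34=4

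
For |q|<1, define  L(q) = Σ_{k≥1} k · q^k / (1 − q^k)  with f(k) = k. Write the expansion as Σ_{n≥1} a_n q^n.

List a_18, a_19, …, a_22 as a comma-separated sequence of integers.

[q^18] f(1)=1,f(2)=2,f(3)=3,f(6)=6,f(9)=9,f(18)=18 ⇒ 39
[q^19] f(19)=19,f(1)=1 ⇒ 20
[q^20] f(1)=1,f(2)=2,f(4)=4,f(5)=5,f(10)=10,f(20)=20 ⇒ 42
n=21: 21·1 7·3 3·7 1·21  f→[21+7+3+1]=32
q^22  k|22↦f(k): 22:22 11:11 2:2 1:1  a_22=36

39, 20, 42, 32, 36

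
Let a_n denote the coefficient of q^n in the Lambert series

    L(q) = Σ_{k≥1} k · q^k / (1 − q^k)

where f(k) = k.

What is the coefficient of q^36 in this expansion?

n=36: 1·36 2·18 3·12 4·9 6·6 9·4 12·3 18·2 36·1  f→[1+2+3+4+6+9+12+18+36]=91

a_36 = 91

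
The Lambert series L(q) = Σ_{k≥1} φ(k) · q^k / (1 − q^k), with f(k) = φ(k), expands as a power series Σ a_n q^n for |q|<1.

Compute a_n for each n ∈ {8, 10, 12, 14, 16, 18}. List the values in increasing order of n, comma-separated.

[q^8] φ(1)=1,φ(2)=1,φ(4)=2,φ(8)=4 ⇒ 8
q^10  k|10↦φ(k): 1:1 2:1 5:4 10:4  a_10=10
q^12  k|12↦φ(k): 1:1 2:1 3:2 4:2 6:2 12:4  a_12=12
n=14: 14·1 7·2 2·7 1·14  φ→[6+6+1+1]=14
q^16  k|16↦φ(k): 1:1 2:1 4:2 8:4 16:8  a_16=16
[q^18] φ(1)=1,φ(2)=1,φ(3)=2,φ(6)=2,φ(9)=6,φ(18)=6 ⇒ 18

8, 10, 12, 14, 16, 18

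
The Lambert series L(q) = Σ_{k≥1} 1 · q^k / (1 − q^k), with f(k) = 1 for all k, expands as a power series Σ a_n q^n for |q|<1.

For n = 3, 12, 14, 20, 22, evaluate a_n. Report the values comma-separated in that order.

2, 6, 4, 6, 4

q^3  k|3↦f(k): 1:1 3:1  a_3=2
d|12:{12,6,4,3,2,1}  Σf=1+1+1+1+1+1=6
[q^14] f(1)=1,f(2)=1,f(7)=1,f(14)=1 ⇒ 4
n=20: 1·20 2·10 4·5 5·4 10·2 20·1  f→[1+1+1+1+1+1]=6
n=22: 1·22 2·11 11·2 22·1  f→[1+1+1+1]=4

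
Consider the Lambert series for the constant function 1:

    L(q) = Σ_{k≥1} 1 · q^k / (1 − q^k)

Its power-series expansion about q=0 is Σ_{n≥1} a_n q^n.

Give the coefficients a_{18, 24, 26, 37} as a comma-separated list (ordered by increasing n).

6, 8, 4, 2

d|18:{18,9,6,3,2,1}  Σf=1+1+1+1+1+1=6
n=24: 1·24 2·12 3·8 4·6 6·4 8·3 12·2 24·1  f→[1+1+1+1+1+1+1+1]=8
d|26:{1,2,13,26}  Σf=1+1+1+1=4
[q^37] f(37)=1,f(1)=1 ⇒ 2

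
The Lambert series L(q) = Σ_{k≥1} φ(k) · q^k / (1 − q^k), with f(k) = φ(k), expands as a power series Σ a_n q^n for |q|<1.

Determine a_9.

n=9: 1·9 3·3 9·1  φ→[1+2+6]=9

a_9 = 9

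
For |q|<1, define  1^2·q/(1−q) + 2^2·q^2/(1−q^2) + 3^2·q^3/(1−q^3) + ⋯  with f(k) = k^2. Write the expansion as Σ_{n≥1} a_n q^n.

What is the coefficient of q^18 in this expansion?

a_18 = 455

[q^18] f(18)=324,f(9)=81,f(6)=36,f(3)=9,f(2)=4,f(1)=1 ⇒ 455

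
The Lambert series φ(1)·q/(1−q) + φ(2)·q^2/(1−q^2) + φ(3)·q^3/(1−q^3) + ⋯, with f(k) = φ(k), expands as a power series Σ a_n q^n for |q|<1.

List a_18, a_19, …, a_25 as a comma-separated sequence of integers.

q^18  k|18↦φ(k): 18:6 9:6 6:2 3:2 2:1 1:1  a_18=18
n=19: 19·1 1·19  φ→[18+1]=19
[q^20] φ(20)=8,φ(10)=4,φ(5)=4,φ(4)=2,φ(2)=1,φ(1)=1 ⇒ 20
d|21:{1,3,7,21}  Σφ=1+2+6+12=21
d|22:{1,2,11,22}  Σφ=1+1+10+10=22
[q^23] φ(1)=1,φ(23)=22 ⇒ 23
d|24:{24,12,8,6,4,3,2,1}  Σφ=8+4+4+2+2+2+1+1=24
d|25:{25,5,1}  Σφ=20+4+1=25

18, 19, 20, 21, 22, 23, 24, 25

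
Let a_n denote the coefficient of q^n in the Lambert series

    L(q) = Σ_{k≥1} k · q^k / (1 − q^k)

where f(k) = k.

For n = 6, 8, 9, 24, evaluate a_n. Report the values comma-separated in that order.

d|6:{6,3,2,1}  Σf=6+3+2+1=12
[q^8] f(1)=1,f(2)=2,f(4)=4,f(8)=8 ⇒ 15
[q^9] f(9)=9,f(3)=3,f(1)=1 ⇒ 13
q^24  k|24↦f(k): 1:1 2:2 3:3 4:4 6:6 8:8 12:12 24:24  a_24=60

12, 15, 13, 60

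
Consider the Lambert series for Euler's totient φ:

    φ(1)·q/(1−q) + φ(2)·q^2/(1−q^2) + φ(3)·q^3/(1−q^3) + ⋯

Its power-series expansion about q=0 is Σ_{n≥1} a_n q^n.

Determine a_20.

q^20  k|20↦φ(k): 20:8 10:4 5:4 4:2 2:1 1:1  a_20=20

a_20 = 20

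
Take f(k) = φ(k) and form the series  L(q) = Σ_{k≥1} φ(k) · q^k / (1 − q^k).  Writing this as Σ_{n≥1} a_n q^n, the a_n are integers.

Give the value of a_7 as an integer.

[q^7] φ(7)=6,φ(1)=1 ⇒ 7

a_7 = 7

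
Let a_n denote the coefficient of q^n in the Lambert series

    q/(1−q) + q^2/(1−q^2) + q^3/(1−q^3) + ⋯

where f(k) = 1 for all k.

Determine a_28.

[q^28] f(28)=1,f(14)=1,f(7)=1,f(4)=1,f(2)=1,f(1)=1 ⇒ 6

a_28 = 6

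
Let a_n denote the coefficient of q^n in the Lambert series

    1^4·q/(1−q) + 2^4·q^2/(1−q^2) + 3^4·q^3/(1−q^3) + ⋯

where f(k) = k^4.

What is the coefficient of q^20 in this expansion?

q^20  k|20↦f(k): 1:1 2:16 4:256 5:625 10:10000 20:160000  a_20=170898

a_20 = 170898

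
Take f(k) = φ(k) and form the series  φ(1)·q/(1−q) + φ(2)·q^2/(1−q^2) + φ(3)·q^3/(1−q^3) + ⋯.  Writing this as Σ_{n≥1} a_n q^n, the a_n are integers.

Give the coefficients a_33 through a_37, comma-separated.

[q^33] φ(33)=20,φ(11)=10,φ(3)=2,φ(1)=1 ⇒ 33
[q^34] φ(1)=1,φ(2)=1,φ(17)=16,φ(34)=16 ⇒ 34
d|35:{1,5,7,35}  Σφ=1+4+6+24=35
q^36  k|36↦φ(k): 1:1 2:1 3:2 4:2 6:2 9:6 12:4 18:6 36:12  a_36=36
[q^37] φ(1)=1,φ(37)=36 ⇒ 37

33, 34, 35, 36, 37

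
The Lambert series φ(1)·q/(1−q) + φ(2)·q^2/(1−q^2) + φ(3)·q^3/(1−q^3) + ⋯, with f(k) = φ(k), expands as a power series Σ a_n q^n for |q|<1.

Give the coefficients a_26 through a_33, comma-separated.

[q^26] φ(26)=12,φ(13)=12,φ(2)=1,φ(1)=1 ⇒ 26
d|27:{27,9,3,1}  Σφ=18+6+2+1=27
d|28:{28,14,7,4,2,1}  Σφ=12+6+6+2+1+1=28
n=29: 1·29 29·1  φ→[1+28]=29
n=30: 1·30 2·15 3·10 5·6 6·5 10·3 15·2 30·1  φ→[1+1+2+4+2+4+8+8]=30
d|31:{1,31}  Σφ=1+30=31
[q^32] φ(1)=1,φ(2)=1,φ(4)=2,φ(8)=4,φ(16)=8,φ(32)=16 ⇒ 32
n=33: 33·1 11·3 3·11 1·33  φ→[20+10+2+1]=33

26, 27, 28, 29, 30, 31, 32, 33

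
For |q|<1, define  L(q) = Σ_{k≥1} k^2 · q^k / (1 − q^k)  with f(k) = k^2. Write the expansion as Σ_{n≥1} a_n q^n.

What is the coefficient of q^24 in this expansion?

a_24 = 850

n=24: 1·24 2·12 3·8 4·6 6·4 8·3 12·2 24·1  f→[1+4+9+16+36+64+144+576]=850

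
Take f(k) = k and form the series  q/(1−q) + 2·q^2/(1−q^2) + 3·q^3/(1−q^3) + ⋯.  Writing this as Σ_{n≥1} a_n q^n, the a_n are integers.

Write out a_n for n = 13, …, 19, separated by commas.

14, 24, 24, 31, 18, 39, 20

[q^13] f(1)=1,f(13)=13 ⇒ 14
[q^14] f(1)=1,f(2)=2,f(7)=7,f(14)=14 ⇒ 24
n=15: 15·1 5·3 3·5 1·15  f→[15+5+3+1]=24
q^16  k|16↦f(k): 1:1 2:2 4:4 8:8 16:16  a_16=31
d|17:{1,17}  Σf=1+17=18
q^18  k|18↦f(k): 18:18 9:9 6:6 3:3 2:2 1:1  a_18=39
q^19  k|19↦f(k): 19:19 1:1  a_19=20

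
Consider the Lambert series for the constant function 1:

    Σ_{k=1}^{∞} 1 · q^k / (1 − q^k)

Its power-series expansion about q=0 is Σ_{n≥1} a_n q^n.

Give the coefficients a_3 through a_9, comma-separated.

2, 3, 2, 4, 2, 4, 3

d|3:{1,3}  Σf=1+1=2
[q^4] f(4)=1,f(2)=1,f(1)=1 ⇒ 3
[q^5] f(5)=1,f(1)=1 ⇒ 2
q^6  k|6↦f(k): 1:1 2:1 3:1 6:1  a_6=4
q^7  k|7↦f(k): 7:1 1:1  a_7=2
n=8: 1·8 2·4 4·2 8·1  f→[1+1+1+1]=4
q^9  k|9↦f(k): 1:1 3:1 9:1  a_9=3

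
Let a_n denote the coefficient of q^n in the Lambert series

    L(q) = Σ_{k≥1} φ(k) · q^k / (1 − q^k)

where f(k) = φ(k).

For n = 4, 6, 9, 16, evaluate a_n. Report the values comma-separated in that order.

[q^4] φ(4)=2,φ(2)=1,φ(1)=1 ⇒ 4
q^6  k|6↦φ(k): 6:2 3:2 2:1 1:1  a_6=6
d|9:{9,3,1}  Σφ=6+2+1=9
n=16: 1·16 2·8 4·4 8·2 16·1  φ→[1+1+2+4+8]=16

4, 6, 9, 16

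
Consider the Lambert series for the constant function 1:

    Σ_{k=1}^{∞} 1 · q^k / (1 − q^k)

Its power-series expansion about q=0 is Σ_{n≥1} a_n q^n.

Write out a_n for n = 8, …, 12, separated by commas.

4, 3, 4, 2, 6

q^8  k|8↦f(k): 1:1 2:1 4:1 8:1  a_8=4
q^9  k|9↦f(k): 1:1 3:1 9:1  a_9=3
d|10:{1,2,5,10}  Σf=1+1+1+1=4
[q^11] f(11)=1,f(1)=1 ⇒ 2
q^12  k|12↦f(k): 1:1 2:1 3:1 4:1 6:1 12:1  a_12=6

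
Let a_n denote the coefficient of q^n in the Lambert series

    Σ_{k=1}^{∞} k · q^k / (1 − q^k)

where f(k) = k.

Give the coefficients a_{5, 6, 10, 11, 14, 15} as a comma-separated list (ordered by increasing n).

6, 12, 18, 12, 24, 24

d|5:{5,1}  Σf=5+1=6
q^6  k|6↦f(k): 6:6 3:3 2:2 1:1  a_6=12
q^10  k|10↦f(k): 10:10 5:5 2:2 1:1  a_10=18
d|11:{11,1}  Σf=11+1=12
n=14: 1·14 2·7 7·2 14·1  f→[1+2+7+14]=24
q^15  k|15↦f(k): 15:15 5:5 3:3 1:1  a_15=24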